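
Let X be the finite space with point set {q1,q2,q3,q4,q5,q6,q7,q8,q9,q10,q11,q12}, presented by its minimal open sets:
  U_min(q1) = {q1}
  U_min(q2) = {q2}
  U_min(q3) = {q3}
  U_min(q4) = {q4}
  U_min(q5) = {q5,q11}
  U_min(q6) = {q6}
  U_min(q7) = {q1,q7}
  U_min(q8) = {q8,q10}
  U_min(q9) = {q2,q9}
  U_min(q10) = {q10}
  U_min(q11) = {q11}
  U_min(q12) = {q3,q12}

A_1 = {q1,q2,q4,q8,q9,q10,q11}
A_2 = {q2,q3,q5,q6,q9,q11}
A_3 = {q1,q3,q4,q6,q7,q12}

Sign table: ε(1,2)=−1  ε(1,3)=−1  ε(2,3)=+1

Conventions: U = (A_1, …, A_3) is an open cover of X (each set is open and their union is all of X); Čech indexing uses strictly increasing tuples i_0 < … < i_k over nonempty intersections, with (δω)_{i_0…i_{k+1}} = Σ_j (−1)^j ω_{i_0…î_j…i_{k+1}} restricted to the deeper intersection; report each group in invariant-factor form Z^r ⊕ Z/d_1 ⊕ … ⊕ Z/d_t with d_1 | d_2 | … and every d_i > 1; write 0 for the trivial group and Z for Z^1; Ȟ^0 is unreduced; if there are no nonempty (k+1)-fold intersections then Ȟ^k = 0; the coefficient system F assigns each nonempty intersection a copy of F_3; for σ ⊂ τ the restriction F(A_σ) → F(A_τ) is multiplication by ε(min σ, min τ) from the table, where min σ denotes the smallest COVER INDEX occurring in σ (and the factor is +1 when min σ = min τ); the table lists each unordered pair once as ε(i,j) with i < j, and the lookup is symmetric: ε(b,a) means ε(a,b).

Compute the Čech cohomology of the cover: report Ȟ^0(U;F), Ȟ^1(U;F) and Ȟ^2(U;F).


nonempty overlaps:
  A12={q2,q9,q11} A13={q1,q4} A23={q3,q6}
C dims 3,3; δ0: rk_F3 2
degree 0: 3−2−0 = 1 → Ȟ^0 ≅ Z/3
degree 1: 3−0−2 = 1 → Ȟ^1 ≅ Z/3
degree 2: 0−0−0 = 0 → Ȟ^2 ≅ 0

Ȟ^0(U;F) ≅ Z/3; Ȟ^1(U;F) ≅ Z/3; Ȟ^2(U;F) ≅ 0


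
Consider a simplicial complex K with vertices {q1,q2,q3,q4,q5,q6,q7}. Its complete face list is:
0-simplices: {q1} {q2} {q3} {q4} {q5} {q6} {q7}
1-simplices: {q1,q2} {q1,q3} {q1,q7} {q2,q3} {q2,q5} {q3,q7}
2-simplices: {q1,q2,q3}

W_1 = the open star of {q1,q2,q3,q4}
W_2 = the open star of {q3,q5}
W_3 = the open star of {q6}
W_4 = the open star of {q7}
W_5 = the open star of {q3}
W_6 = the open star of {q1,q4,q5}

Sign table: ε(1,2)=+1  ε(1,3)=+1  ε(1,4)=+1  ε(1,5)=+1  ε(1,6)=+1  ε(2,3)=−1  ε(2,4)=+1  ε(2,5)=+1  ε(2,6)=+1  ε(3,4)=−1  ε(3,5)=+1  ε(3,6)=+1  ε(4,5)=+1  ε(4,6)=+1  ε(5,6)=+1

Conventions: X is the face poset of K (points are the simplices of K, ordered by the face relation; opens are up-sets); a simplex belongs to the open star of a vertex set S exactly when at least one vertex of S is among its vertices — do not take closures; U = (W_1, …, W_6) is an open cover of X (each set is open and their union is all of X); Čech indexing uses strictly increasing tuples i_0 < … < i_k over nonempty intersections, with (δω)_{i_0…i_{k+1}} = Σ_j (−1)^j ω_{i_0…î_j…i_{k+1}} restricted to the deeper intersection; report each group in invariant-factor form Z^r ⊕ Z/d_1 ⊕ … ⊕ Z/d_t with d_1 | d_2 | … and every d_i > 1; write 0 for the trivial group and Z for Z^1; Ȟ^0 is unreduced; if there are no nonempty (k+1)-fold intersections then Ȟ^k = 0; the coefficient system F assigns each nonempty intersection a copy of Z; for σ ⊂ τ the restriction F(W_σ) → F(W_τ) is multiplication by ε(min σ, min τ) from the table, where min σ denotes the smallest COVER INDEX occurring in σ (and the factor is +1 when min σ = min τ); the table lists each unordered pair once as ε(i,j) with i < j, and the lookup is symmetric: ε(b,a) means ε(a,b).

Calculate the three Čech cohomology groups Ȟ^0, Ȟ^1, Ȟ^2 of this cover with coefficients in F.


Ȟ^0 = Z^2, Ȟ^1 = 0, Ȟ^2 = 0

intersection data:
  W1={{q1},{q2},{q3},{q4},{q1,q2},{q1,q3},{q1,q7},{q2,q3},{q2,q5},{q3,q7},{q1,q2,q3}} W2={{q3},{q5},{q1,q3},{q2,q3},{q2,q5},{q3,q7},{q1,q2,q3}} W3={{q6}} W4={{q7},{q1,q7},{q3,q7}} W5={{q3},{q1,q3},{q2,q3},{q3,q7},{q1,q2,q3}} W6={{q1},{q4},{q5},{q1,q2},{q1,q3},{q1,q7},{q2,q5},{q1,q2,q3}}
  W12={{q3},{q1,q3},{q2,q3},{q2,q5},{q3,q7},{q1,q2,q3}} W14={{q1,q7},{q3,q7}} W15={{q3},{q1,q3},{q2,q3},{q3,q7},{q1,q2,q3}} W16={{q1},{q4},{q1,q2},{q1,q3},{q1,q7},{q2,q5},{q1,q2,q3}} W24={{q3,q7}} W25={{q3},{q1,q3},{q2,q3},{q3,q7},{q1,q2,q3}} W26={{q5},{q1,q3},{q2,q5},{q1,q2,q3}} W45={{q3,q7}} W46={{q1,q7}} W56={{q1,q3},{q1,q2,q3}}
  W124={{q3,q7}} W125={{q3},{q1,q3},{q2,q3},{q3,q7},{q1,q2,q3}} W126={{q1,q3},{q2,q5},{q1,q2,q3}} W145={{q3,q7}} W146={{q1,q7}} W156={{q1,q3},{q1,q2,q3}} W245={{q3,q7}} W256={{q1,q3},{q1,q2,q3}}
  W1245={{q3,q7}} W1256={{q1,q3},{q1,q2,q3}}
C dims 6,10,8,2; δ0: rk 4, SNF 1^4; δ1: rk 6, SNF 1^6; δ2: rk 2, SNF 1^2
Ȟ^0 = (6 − 4) − 0 = 2, so Ȟ^0 ≅ Z^2
Ȟ^1 = (10 − 6) − 4 = 0, so Ȟ^1 ≅ 0
Ȟ^2 = (8 − 2) − 6 = 0, so Ȟ^2 ≅ 0


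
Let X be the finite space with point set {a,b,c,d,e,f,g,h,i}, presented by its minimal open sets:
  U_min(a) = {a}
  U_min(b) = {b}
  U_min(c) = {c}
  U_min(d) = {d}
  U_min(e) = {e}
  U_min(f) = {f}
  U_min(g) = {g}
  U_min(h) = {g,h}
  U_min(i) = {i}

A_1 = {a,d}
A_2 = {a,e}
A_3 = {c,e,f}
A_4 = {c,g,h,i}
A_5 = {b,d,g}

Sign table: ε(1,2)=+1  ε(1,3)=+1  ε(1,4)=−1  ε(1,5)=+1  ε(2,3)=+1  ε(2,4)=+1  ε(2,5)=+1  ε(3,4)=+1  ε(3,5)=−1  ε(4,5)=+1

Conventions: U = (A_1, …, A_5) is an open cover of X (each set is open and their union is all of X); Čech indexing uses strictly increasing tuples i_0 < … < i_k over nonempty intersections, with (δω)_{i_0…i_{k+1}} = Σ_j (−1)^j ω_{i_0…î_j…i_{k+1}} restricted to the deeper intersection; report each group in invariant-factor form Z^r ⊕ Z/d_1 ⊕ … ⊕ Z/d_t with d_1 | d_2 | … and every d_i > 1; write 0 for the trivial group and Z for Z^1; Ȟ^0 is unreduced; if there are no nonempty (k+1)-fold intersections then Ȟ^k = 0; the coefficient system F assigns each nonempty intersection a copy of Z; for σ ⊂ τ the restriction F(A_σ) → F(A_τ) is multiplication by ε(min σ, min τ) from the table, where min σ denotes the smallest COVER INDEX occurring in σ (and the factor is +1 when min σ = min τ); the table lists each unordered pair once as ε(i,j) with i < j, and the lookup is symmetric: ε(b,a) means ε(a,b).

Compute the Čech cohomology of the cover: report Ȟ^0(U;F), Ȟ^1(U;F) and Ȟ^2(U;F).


Ȟ^0(U;F) ≅ Z,  Ȟ^1(U;F) ≅ Z,  Ȟ^2(U;F) ≅ 0

cover nerve:
  A12={a} A15={d} A23={e} A34={c} A45={g}
C dims 5,5; δ0: rk 4, SNF 1^4
Ȟ^0: (5−4)−0=1 ⇒ Z
Ȟ^1: (5−0)−4=1 ⇒ Z
Ȟ^2: (0−0)−0=0 ⇒ 0


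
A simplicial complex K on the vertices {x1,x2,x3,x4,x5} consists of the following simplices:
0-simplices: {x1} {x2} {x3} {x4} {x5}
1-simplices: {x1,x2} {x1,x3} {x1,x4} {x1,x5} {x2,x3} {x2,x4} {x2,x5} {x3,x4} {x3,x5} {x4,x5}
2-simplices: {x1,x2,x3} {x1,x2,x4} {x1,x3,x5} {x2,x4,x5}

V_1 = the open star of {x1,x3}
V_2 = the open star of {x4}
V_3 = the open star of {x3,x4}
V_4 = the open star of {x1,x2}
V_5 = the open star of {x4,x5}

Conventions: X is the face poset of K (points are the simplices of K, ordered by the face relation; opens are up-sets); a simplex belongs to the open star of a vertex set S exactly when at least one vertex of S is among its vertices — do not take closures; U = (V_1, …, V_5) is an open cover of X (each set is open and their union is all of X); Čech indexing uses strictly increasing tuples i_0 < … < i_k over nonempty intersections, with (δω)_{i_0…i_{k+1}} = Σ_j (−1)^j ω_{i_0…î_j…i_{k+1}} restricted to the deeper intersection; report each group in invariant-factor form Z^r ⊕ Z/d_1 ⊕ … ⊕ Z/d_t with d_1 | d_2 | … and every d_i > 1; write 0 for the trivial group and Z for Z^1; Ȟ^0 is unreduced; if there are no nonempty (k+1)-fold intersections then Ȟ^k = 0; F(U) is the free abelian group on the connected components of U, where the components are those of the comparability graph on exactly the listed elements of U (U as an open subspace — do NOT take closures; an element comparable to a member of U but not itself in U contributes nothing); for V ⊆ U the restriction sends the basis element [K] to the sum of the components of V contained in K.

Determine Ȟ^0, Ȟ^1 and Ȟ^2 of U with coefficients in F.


Ȟ^0 ≅ Z,  Ȟ^1 ≅ Z^2,  Ȟ^2 ≅ 0

cover nerve:
  V1={{x1},{x3},{x1,x2},{x1,x3},{x1,x4},{x1,x5},{x2,x3},{x3,x4},{x3,x5},{x1,x2,x3},{x1,x2,x4},{x1,x3,x5}} V2={{x4},{x1,x4},{x2,x4},{x3,x4},{x4,x5},{x1,x2,x4},{x2,x4,x5}} V3={{x3},{x4},{x1,x3},{x1,x4},{x2,x3},{x2,x4},{x3,x4},{x3,x5},{x4,x5},{x1,x2,x3},{x1,x2,x4},{x1,x3,x5},{x2,x4,x5}} V4={{x1},{x2},{x1,x2},{x1,x3},{x1,x4},{x1,x5},{x2,x3},{x2,x4},{x2,x5},{x1,x2,x3},{x1,x2,x4},{x1,x3,x5},{x2,x4,x5}} V5={{x4},{x5},{x1,x4},{x1,x5},{x2,x4},{x2,x5},{x3,x4},{x3,x5},{x4,x5},{x1,x2,x4},{x1,x3,x5},{x2,x4,x5}}
  V12={{x1,x4},{x3,x4},{x1,x2,x4}} V13={{x3},{x1,x3},{x1,x4},{x2,x3},{x3,x4},{x3,x5},{x1,x2,x3},{x1,x2,x4},{x1,x3,x5}} V14={{x1},{x1,x2},{x1,x3},{x1,x4},{x1,x5},{x2,x3},{x1,x2,x3},{x1,x2,x4},{x1,x3,x5}} V15={{x1,x4},{x1,x5},{x3,x4},{x3,x5},{x1,x2,x4},{x1,x3,x5}} V23={{x4},{x1,x4},{x2,x4},{x3,x4},{x4,x5},{x1,x2,x4},{x2,x4,x5}} V24={{x1,x4},{x2,x4},{x1,x2,x4},{x2,x4,x5}} V25={{x4},{x1,x4},{x2,x4},{x3,x4},{x4,x5},{x1,x2,x4},{x2,x4,x5}} V34={{x1,x3},{x1,x4},{x2,x3},{x2,x4},{x1,x2,x3},{x1,x2,x4},{x1,x3,x5},{x2,x4,x5}} V35={{x4},{x1,x4},{x2,x4},{x3,x4},{x3,x5},{x4,x5},{x1,x2,x4},{x1,x3,x5},{x2,x4,x5}} V45={{x1,x4},{x1,x5},{x2,x4},{x2,x5},{x1,x2,x4},{x1,x3,x5},{x2,x4,x5}}
  V123={{x1,x4},{x3,x4},{x1,x2,x4}} V124={{x1,x4},{x1,x2,x4}} V125={{x1,x4},{x3,x4},{x1,x2,x4}} V134={{x1,x3},{x1,x4},{x2,x3},{x1,x2,x3},{x1,x2,x4},{x1,x3,x5}} V135={{x1,x4},{x3,x4},{x3,x5},{x1,x2,x4},{x1,x3,x5}} V145={{x1,x4},{x1,x5},{x1,x2,x4},{x1,x3,x5}} V234={{x1,x4},{x2,x4},{x1,x2,x4},{x2,x4,x5}} V235={{x4},{x1,x4},{x2,x4},{x3,x4},{x4,x5},{x1,x2,x4},{x2,x4,x5}} V245={{x1,x4},{x2,x4},{x1,x2,x4},{x2,x4,x5}} V345={{x1,x4},{x2,x4},{x1,x2,x4},{x1,x3,x5},{x2,x4,x5}}
  V1234={{x1,x4},{x1,x2,x4}} V1235={{x1,x4},{x3,x4},{x1,x2,x4}} V1245={{x1,x4},{x1,x2,x4}} V1345={{x1,x4},{x1,x2,x4},{x1,x3,x5}} V2345={{x1,x4},{x2,x4},{x1,x2,x4},{x2,x4,x5}}
  V12345={{x1,x4},{x1,x2,x4}}
components per intersection:
  V1: {{x1},{x3},{x1,x2},{x1,x3},{x1,x4},{x1,x5},{x2,x3},{x3,x4},{x3,x5},{x1,x2,x3},{x1,x2,x4},{x1,x3,x5}}
  V2: {{x4},{x1,x4},{x2,x4},{x3,x4},{x4,x5},{x1,x2,x4},{x2,x4,x5}}
  V3: {{x3},{x4},{x1,x3},{x1,x4},{x2,x3},{x2,x4},{x3,x4},{x3,x5},{x4,x5},{x1,x2,x3},{x1,x2,x4},{x1,x3,x5},{x2,x4,x5}}
  V4: {{x1},{x2},{x1,x2},{x1,x3},{x1,x4},{x1,x5},{x2,x3},{x2,x4},{x2,x5},{x1,x2,x3},{x1,x2,x4},{x1,x3,x5},{x2,x4,x5}}
  V5: {{x4},{x5},{x1,x4},{x1,x5},{x2,x4},{x2,x5},{x3,x4},{x3,x5},{x4,x5},{x1,x2,x4},{x1,x3,x5},{x2,x4,x5}}
  V12: {{x1,x4},{x1,x2,x4}} {{x3,x4}}
  V13: {{x3},{x1,x3},{x2,x3},{x3,x4},{x3,x5},{x1,x2,x3},{x1,x3,x5}} {{x1,x4},{x1,x2,x4}}
  V14: {{x1},{x1,x2},{x1,x3},{x1,x4},{x1,x5},{x2,x3},{x1,x2,x3},{x1,x2,x4},{x1,x3,x5}}
  V15: {{x1,x4},{x1,x2,x4}} {{x1,x5},{x3,x5},{x1,x3,x5}} {{x3,x4}}
  V23: {{x4},{x1,x4},{x2,x4},{x3,x4},{x4,x5},{x1,x2,x4},{x2,x4,x5}}
  V24: {{x1,x4},{x2,x4},{x1,x2,x4},{x2,x4,x5}}
  V25: {{x4},{x1,x4},{x2,x4},{x3,x4},{x4,x5},{x1,x2,x4},{x2,x4,x5}}
  V34: {{x1,x3},{x2,x3},{x1,x2,x3},{x1,x3,x5}} {{x1,x4},{x2,x4},{x1,x2,x4},{x2,x4,x5}}
  V35: {{x4},{x1,x4},{x2,x4},{x3,x4},{x4,x5},{x1,x2,x4},{x2,x4,x5}} {{x3,x5},{x1,x3,x5}}
  V45: {{x1,x4},{x2,x4},{x2,x5},{x1,x2,x4},{x2,x4,x5}} {{x1,x5},{x1,x3,x5}}
  V123: {{x1,x4},{x1,x2,x4}} {{x3,x4}}
  V124: {{x1,x4},{x1,x2,x4}}
  V125: {{x1,x4},{x1,x2,x4}} {{x3,x4}}
  V134: {{x1,x3},{x2,x3},{x1,x2,x3},{x1,x3,x5}} {{x1,x4},{x1,x2,x4}}
  V135: {{x1,x4},{x1,x2,x4}} {{x3,x4}} {{x3,x5},{x1,x3,x5}}
  V145: {{x1,x4},{x1,x2,x4}} {{x1,x5},{x1,x3,x5}}
  V234: {{x1,x4},{x2,x4},{x1,x2,x4},{x2,x4,x5}}
  V235: {{x4},{x1,x4},{x2,x4},{x3,x4},{x4,x5},{x1,x2,x4},{x2,x4,x5}}
  V245: {{x1,x4},{x2,x4},{x1,x2,x4},{x2,x4,x5}}
  V345: {{x1,x4},{x2,x4},{x1,x2,x4},{x2,x4,x5}} {{x1,x3,x5}}
  V1234: {{x1,x4},{x1,x2,x4}}
  V1235: {{x1,x4},{x1,x2,x4}} {{x3,x4}}
  V1245: {{x1,x4},{x1,x2,x4}}
  V1345: {{x1,x4},{x1,x2,x4}} {{x1,x3,x5}}
  V2345: {{x1,x4},{x2,x4},{x1,x2,x4},{x2,x4,x5}}
  V12345: {{x1,x4},{x1,x2,x4}}
C dims 5,17,17,7; δ0: rk 4, SNF 1^4; δ1: rk 11, SNF 1^11; δ2: rk 6, SNF 1^6
Ȟ^0: (5−4)−0=1 ⇒ Z
Ȟ^1: (17−11)−4=2 ⇒ Z^2
Ȟ^2: (17−6)−11=0 ⇒ 0


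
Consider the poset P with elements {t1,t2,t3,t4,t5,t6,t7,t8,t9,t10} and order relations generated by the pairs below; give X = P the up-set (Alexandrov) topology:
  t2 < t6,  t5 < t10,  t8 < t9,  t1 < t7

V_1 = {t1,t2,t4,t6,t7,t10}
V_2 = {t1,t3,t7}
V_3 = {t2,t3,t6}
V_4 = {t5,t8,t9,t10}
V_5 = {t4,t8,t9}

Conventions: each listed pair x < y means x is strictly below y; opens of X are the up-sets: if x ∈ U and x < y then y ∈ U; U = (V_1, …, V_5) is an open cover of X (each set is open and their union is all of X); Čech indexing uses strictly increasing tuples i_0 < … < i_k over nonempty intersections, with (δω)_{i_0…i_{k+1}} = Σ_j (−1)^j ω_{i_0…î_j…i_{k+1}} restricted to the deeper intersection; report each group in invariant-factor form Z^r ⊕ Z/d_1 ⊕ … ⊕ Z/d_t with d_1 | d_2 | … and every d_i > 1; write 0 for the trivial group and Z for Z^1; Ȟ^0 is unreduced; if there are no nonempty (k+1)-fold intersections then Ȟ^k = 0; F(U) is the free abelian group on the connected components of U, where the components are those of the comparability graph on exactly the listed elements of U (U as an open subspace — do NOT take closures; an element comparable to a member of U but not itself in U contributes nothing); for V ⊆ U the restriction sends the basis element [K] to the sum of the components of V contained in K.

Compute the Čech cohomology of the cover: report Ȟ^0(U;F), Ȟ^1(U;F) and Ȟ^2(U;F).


Ȟ^0 = Z^6; Ȟ^1 = 0; Ȟ^2 = 0

nerve simplices:
  V12={t1,t7} V13={t2,t6} V14={t10} V15={t4} V23={t3} V45={t8,t9}
components per intersection:
  V1: {t1,t7} {t2,t6} {t4} {t10}
  V2: {t1,t7} {t3}
  V3: {t2,t6} {t3}
  V4: {t5,t10} {t8,t9}
  V5: {t4} {t8,t9}
  V12: {t1,t7}
  V13: {t2,t6}
  V14: {t10}
  V15: {t4}
  V23: {t3}
  V45: {t8,t9}
C dims 12,6; δ0: rk 6, SNF 1^6
degree 0: 12−6−0 = 6 → Ȟ^0 ≅ Z^6
degree 1: 6−0−6 = 0 → Ȟ^1 ≅ 0
degree 2: 0−0−0 = 0 → Ȟ^2 ≅ 0


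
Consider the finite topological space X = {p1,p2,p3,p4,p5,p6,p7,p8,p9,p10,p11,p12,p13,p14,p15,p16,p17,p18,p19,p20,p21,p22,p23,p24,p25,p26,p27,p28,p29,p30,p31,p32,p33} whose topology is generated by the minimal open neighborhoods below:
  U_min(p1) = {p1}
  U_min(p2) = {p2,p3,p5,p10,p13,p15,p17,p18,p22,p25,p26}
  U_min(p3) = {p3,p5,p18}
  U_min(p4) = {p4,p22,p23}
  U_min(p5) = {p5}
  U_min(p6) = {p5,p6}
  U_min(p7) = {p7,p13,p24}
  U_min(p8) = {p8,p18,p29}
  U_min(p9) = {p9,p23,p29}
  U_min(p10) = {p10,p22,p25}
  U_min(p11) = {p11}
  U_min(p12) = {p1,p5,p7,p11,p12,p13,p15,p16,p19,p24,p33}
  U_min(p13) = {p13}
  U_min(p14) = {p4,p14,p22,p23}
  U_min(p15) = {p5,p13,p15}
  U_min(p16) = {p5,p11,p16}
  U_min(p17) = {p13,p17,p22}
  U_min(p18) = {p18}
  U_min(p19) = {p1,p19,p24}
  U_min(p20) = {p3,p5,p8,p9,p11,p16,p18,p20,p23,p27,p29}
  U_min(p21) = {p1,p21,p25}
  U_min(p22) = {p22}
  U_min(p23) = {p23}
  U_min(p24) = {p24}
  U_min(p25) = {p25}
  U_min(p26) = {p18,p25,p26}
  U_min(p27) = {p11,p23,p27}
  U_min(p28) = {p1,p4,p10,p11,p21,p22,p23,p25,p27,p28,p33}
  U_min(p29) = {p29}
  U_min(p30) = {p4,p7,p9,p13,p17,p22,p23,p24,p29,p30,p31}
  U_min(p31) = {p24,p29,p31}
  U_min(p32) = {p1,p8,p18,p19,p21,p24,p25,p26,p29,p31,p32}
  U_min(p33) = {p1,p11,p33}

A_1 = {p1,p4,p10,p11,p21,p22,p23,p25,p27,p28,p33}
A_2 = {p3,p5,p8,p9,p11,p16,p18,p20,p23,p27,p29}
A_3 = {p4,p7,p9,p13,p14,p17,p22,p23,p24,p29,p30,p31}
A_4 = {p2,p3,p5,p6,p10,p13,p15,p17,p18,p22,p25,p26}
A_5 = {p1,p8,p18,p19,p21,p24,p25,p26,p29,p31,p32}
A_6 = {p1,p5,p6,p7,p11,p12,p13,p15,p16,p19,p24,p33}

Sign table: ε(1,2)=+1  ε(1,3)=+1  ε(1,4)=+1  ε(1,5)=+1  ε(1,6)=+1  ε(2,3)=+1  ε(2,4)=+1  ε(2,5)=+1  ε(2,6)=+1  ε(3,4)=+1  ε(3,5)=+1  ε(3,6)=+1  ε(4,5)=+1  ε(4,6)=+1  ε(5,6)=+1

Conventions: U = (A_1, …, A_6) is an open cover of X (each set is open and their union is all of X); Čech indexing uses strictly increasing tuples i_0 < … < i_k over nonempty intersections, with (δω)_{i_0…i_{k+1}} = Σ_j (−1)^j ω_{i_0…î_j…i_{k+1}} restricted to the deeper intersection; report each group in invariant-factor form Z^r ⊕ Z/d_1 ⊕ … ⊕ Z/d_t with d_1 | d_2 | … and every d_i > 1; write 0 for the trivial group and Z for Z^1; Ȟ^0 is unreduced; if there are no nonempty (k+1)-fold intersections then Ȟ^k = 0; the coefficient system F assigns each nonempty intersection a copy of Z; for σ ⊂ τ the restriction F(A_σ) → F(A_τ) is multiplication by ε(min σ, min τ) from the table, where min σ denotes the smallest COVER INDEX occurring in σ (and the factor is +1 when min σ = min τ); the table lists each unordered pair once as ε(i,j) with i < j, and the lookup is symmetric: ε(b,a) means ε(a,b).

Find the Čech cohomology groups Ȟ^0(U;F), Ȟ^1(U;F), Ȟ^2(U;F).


Ȟ^0(U;F) ≅ Z,  Ȟ^1(U;F) ≅ 0,  Ȟ^2(U;F) ≅ Z/2

intersection data:
  A12={p11,p23,p27} A13={p4,p22,p23} A14={p10,p22,p25} A15={p1,p21,p25} A16={p1,p11,p33} A23={p9,p23,p29} A24={p3,p5,p18} A25={p8,p18,p29} A26={p5,p11,p16} A34={p13,p17,p22} A35={p24,p29,p31} A36={p7,p13,p24} A45={p18,p25,p26} A46={p5,p6,p13,p15} A56={p1,p19,p24}
  A123={p23} A126={p11} A134={p22} A145={p25} A156={p1} A235={p29} A245={p18} A246={p5} A346={p13} A356={p24}
C dims 6,15,10; δ0: rk 5, SNF 1^5; δ1: rk 10, SNF 1^9·2
Ȟ^0 = (6 − 5) − 0 = 1, so Ȟ^0 ≅ Z
Ȟ^1 = (15 − 10) − 5 = 0, so Ȟ^1 ≅ 0
Ȟ^2 = (10 − 0) − 10 = 0 plus torsion [2], so Ȟ^2 ≅ Z/2


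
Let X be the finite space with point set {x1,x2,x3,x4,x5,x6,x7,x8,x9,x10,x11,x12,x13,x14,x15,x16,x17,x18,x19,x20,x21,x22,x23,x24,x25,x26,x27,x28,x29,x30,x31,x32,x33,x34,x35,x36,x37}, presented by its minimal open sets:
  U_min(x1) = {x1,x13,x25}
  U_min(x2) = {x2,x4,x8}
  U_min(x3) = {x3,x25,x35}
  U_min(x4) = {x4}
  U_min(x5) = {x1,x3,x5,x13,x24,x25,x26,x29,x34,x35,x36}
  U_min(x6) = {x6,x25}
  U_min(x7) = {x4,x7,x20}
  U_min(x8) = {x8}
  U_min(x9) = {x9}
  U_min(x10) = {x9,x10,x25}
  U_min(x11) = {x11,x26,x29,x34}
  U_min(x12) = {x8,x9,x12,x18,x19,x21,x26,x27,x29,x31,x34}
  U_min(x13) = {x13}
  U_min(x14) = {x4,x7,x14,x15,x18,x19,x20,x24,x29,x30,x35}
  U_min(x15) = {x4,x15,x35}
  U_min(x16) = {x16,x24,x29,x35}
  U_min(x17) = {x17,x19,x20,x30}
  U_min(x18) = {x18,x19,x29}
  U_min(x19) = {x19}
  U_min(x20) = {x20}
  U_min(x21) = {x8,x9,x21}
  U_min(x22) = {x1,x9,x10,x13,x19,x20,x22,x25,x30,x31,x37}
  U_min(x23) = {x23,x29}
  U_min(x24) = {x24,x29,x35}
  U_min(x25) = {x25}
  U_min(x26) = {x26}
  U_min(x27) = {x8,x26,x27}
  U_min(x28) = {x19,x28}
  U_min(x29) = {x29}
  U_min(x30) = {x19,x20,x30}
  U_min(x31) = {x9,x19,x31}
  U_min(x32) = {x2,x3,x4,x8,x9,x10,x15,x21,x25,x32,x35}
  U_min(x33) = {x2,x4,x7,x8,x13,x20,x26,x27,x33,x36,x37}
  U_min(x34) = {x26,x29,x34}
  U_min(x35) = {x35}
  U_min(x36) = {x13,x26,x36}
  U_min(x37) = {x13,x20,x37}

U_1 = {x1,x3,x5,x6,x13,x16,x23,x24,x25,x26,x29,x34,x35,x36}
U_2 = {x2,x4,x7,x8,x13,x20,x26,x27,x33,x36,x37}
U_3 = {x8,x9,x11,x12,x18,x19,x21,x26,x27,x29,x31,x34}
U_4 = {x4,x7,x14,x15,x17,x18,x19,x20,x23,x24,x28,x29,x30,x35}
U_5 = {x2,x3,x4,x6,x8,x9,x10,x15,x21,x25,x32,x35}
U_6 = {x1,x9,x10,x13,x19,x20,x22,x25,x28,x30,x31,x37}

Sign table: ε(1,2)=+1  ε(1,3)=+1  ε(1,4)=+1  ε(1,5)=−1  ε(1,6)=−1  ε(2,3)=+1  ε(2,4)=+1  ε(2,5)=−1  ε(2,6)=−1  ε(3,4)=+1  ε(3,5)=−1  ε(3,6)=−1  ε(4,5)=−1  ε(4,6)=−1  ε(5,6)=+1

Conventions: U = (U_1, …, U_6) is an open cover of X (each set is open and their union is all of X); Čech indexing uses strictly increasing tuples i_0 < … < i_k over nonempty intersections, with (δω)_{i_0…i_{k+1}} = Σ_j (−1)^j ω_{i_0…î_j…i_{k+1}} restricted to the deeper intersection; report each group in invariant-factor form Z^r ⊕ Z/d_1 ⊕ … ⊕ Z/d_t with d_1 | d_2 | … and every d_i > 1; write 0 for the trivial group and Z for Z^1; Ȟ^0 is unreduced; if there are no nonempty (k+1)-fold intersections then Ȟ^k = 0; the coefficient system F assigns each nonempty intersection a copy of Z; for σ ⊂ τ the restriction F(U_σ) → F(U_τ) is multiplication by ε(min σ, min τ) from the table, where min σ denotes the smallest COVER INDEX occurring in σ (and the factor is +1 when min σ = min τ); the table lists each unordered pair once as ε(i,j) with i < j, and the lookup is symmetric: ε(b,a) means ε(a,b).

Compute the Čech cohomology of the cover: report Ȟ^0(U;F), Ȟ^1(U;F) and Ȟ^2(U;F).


Ȟ^0 = Z, Ȟ^1 = 0 and Ȟ^2 = Z/2

nerve of the cover:
  U12={x13,x26,x36} U13={x26,x29,x34} U14={x23,x24,x29,x35} U15={x3,x6,x25,x35} U16={x1,x13,x25} U23={x8,x26,x27} U24={x4,x7,x20} U25={x2,x4,x8} U26={x13,x20,x37} U34={x18,x19,x29} U35={x8,x9,x21} U36={x9,x19,x31} U45={x4,x15,x35} U46={x19,x20,x28,x30} U56={x9,x10,x25}
  U123={x26} U126={x13} U134={x29} U145={x35} U156={x25} U235={x8} U245={x4} U246={x20} U346={x19} U356={x9}
C dims 6,15,10; δ0: rk 5, SNF 1^5; δ1: rk 10, SNF 1^9·2
Ȟ^0 = (6 − 5) − 0 = 1, so Ȟ^0 ≅ Z
Ȟ^1 = (15 − 10) − 5 = 0, so Ȟ^1 ≅ 0
Ȟ^2 = (10 − 0) − 10 = 0 plus torsion [2], so Ȟ^2 ≅ Z/2


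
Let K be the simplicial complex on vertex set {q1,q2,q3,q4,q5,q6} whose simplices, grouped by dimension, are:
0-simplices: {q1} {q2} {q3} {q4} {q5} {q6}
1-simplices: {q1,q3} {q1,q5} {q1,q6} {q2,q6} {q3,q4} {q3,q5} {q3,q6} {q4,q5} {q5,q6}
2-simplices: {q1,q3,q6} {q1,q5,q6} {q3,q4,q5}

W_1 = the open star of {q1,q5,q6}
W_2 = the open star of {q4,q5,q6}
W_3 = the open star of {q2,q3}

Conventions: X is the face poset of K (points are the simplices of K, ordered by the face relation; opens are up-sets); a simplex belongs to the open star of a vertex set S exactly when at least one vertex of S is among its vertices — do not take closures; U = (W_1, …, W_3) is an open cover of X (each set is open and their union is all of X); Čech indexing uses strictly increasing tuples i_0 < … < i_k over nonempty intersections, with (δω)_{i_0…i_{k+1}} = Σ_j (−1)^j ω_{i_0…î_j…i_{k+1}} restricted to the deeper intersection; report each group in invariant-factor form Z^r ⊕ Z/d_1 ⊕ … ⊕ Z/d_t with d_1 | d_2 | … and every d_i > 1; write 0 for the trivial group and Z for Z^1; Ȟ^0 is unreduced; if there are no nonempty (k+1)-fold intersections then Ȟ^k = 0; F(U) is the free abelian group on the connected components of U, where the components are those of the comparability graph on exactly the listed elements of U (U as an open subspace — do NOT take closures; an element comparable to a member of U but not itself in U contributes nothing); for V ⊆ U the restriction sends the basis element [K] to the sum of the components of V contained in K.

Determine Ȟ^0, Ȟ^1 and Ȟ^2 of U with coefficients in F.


nerve simplices:
  W1={{q1},{q5},{q6},{q1,q3},{q1,q5},{q1,q6},{q2,q6},{q3,q5},{q3,q6},{q4,q5},{q5,q6},{q1,q3,q6},{q1,q5,q6},{q3,q4,q5}} W2={{q4},{q5},{q6},{q1,q5},{q1,q6},{q2,q6},{q3,q4},{q3,q5},{q3,q6},{q4,q5},{q5,q6},{q1,q3,q6},{q1,q5,q6},{q3,q4,q5}} W3={{q2},{q3},{q1,q3},{q2,q6},{q3,q4},{q3,q5},{q3,q6},{q1,q3,q6},{q3,q4,q5}}
  W12={{q5},{q6},{q1,q5},{q1,q6},{q2,q6},{q3,q5},{q3,q6},{q4,q5},{q5,q6},{q1,q3,q6},{q1,q5,q6},{q3,q4,q5}} W13={{q1,q3},{q2,q6},{q3,q5},{q3,q6},{q1,q3,q6},{q3,q4,q5}} W23={{q2,q6},{q3,q4},{q3,q5},{q3,q6},{q1,q3,q6},{q3,q4,q5}}
  W123={{q2,q6},{q3,q5},{q3,q6},{q1,q3,q6},{q3,q4,q5}}
components per intersection:
  W1: {{q1},{q5},{q6},{q1,q3},{q1,q5},{q1,q6},{q2,q6},{q3,q5},{q3,q6},{q4,q5},{q5,q6},{q1,q3,q6},{q1,q5,q6},{q3,q4,q5}}
  W2: {{q4},{q5},{q6},{q1,q5},{q1,q6},{q2,q6},{q3,q4},{q3,q5},{q3,q6},{q4,q5},{q5,q6},{q1,q3,q6},{q1,q5,q6},{q3,q4,q5}}
  W3: {{q2},{q2,q6}} {{q3},{q1,q3},{q3,q4},{q3,q5},{q3,q6},{q1,q3,q6},{q3,q4,q5}}
  W12: {{q5},{q6},{q1,q5},{q1,q6},{q2,q6},{q3,q5},{q3,q6},{q4,q5},{q5,q6},{q1,q3,q6},{q1,q5,q6},{q3,q4,q5}}
  W13: {{q1,q3},{q3,q6},{q1,q3,q6}} {{q2,q6}} {{q3,q5},{q3,q4,q5}}
  W23: {{q2,q6}} {{q3,q4},{q3,q5},{q3,q4,q5}} {{q3,q6},{q1,q3,q6}}
  W123: {{q2,q6}} {{q3,q5},{q3,q4,q5}} {{q3,q6},{q1,q3,q6}}
C dims 4,7,3; δ0: rk 3, SNF 1^3; δ1: rk 3, SNF 1^3
degree 0: 4−3−0 = 1 → Ȟ^0 ≅ Z
degree 1: 7−3−3 = 1 → Ȟ^1 ≅ Z
degree 2: 3−0−3 = 0 → Ȟ^2 ≅ 0

Ȟ^0(U;F) ≅ Z, Ȟ^1(U;F) ≅ Z and Ȟ^2(U;F) ≅ 0


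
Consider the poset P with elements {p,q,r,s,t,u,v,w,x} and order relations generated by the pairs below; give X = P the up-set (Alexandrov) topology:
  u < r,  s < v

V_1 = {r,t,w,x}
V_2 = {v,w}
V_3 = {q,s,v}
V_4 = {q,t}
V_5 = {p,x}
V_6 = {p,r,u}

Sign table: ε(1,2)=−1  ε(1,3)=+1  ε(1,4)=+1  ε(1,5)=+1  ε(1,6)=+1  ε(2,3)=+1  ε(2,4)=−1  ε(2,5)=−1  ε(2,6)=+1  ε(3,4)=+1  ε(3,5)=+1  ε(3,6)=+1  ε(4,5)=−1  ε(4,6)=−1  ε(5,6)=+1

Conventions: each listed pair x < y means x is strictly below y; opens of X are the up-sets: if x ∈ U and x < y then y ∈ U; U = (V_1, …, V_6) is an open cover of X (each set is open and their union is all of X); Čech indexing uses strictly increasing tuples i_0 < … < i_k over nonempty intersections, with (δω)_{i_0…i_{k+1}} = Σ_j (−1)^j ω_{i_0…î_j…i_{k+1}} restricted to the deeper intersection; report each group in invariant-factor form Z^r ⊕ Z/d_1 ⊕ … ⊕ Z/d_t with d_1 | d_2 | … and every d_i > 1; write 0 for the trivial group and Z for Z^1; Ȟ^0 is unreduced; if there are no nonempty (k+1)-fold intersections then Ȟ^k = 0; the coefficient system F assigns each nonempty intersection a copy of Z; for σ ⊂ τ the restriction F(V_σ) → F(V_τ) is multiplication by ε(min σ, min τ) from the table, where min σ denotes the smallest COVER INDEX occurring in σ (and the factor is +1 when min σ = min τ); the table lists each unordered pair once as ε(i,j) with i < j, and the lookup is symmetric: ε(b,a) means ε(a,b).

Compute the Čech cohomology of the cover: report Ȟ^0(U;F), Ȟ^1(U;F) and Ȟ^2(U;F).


Ȟ^0(U;F) ≅ 0, Ȟ^1(U;F) ≅ Z ⊕ Z/2, Ȟ^2(U;F) ≅ 0

nonempty overlaps:
  V12={w} V14={t} V15={x} V16={r} V23={v} V34={q} V56={p}
C dims 6,7; δ0: rk 6, SNF 1^5·2
degree 0: 6−6−0 = 0 → Ȟ^0 ≅ 0
degree 1: 7−0−6 = 1 plus torsion [2] → Ȟ^1 ≅ Z ⊕ Z/2
degree 2: 0−0−0 = 0 → Ȟ^2 ≅ 0


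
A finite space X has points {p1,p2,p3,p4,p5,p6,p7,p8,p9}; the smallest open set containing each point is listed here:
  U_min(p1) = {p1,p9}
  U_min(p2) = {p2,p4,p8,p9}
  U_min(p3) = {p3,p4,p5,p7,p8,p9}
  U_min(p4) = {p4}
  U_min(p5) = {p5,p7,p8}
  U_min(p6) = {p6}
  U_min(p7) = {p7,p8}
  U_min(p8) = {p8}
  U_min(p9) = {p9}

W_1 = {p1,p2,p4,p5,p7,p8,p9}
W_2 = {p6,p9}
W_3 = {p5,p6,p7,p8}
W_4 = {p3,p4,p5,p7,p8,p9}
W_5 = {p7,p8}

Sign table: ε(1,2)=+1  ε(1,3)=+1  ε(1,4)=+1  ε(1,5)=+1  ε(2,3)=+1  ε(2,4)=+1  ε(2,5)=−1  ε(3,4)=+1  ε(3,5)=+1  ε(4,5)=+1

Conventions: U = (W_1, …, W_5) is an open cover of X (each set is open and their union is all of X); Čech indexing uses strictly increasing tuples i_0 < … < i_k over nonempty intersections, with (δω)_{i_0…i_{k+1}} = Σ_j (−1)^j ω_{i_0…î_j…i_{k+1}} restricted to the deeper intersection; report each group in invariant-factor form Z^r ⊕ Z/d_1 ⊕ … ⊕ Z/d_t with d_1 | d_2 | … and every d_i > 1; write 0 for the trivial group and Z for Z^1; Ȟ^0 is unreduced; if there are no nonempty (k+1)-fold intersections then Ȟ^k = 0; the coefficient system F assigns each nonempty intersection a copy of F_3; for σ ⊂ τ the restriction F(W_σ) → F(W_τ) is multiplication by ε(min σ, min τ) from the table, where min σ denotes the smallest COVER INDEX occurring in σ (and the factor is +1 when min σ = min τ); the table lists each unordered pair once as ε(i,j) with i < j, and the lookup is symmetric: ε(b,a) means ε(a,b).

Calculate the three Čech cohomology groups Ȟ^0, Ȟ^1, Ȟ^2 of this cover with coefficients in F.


nonempty intersections:
  W12={p9} W13={p5,p7,p8} W14={p4,p5,p7,p8,p9} W15={p7,p8} W23={p6} W24={p9} W34={p5,p7,p8} W35={p7,p8} W45={p7,p8}
  W124={p9} W134={p5,p7,p8} W135={p7,p8} W145={p7,p8} W345={p7,p8}
  W1345={p7,p8}
C dims 5,9,5,1; δ0: rk_F3 4; δ1: rk_F3 4; δ2: rk_F3 1
Ȟ^0: (5−4)−0=1 ⇒ Z/3
Ȟ^1: (9−4)−4=1 ⇒ Z/3
Ȟ^2: (5−1)−4=0 ⇒ 0

Ȟ^0(U;F) ≅ Z/3,  Ȟ^1(U;F) ≅ Z/3,  Ȟ^2(U;F) ≅ 0


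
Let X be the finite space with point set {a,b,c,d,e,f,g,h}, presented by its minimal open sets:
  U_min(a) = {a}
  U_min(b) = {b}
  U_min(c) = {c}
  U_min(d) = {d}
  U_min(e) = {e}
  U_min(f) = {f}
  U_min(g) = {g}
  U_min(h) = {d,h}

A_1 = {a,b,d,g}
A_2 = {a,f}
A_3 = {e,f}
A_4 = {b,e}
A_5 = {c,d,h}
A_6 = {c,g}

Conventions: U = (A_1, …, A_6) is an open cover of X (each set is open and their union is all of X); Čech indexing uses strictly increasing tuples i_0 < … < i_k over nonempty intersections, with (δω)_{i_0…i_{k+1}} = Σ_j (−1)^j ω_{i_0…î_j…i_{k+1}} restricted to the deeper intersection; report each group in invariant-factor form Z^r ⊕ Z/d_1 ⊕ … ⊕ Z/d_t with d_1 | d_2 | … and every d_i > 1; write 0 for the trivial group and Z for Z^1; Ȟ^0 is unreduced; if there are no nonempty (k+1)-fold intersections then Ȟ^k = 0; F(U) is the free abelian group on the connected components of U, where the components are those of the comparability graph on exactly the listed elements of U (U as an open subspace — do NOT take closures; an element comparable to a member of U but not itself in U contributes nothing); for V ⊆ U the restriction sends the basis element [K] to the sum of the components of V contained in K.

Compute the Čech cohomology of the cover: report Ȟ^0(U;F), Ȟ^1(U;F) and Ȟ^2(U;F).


nerve simplices:
  A12={a} A14={b} A15={d} A16={g} A23={f} A34={e} A56={c}
components per intersection:
  A1: {a} {b} {d} {g}
  A2: {a} {f}
  A3: {e} {f}
  A4: {b} {e}
  A5: {c} {d,h}
  A6: {c} {g}
  A12: {a}
  A14: {b}
  A15: {d}
  A16: {g}
  A23: {f}
  A34: {e}
  A56: {c}
C dims 14,7; δ0: rk 7, SNF 1^7
degree 0: 14−7−0 = 7 → Ȟ^0 ≅ Z^7
degree 1: 7−0−7 = 0 → Ȟ^1 ≅ 0
degree 2: 0−0−0 = 0 → Ȟ^2 ≅ 0

Ȟ^0 = Z^7; Ȟ^1 = 0; Ȟ^2 = 0


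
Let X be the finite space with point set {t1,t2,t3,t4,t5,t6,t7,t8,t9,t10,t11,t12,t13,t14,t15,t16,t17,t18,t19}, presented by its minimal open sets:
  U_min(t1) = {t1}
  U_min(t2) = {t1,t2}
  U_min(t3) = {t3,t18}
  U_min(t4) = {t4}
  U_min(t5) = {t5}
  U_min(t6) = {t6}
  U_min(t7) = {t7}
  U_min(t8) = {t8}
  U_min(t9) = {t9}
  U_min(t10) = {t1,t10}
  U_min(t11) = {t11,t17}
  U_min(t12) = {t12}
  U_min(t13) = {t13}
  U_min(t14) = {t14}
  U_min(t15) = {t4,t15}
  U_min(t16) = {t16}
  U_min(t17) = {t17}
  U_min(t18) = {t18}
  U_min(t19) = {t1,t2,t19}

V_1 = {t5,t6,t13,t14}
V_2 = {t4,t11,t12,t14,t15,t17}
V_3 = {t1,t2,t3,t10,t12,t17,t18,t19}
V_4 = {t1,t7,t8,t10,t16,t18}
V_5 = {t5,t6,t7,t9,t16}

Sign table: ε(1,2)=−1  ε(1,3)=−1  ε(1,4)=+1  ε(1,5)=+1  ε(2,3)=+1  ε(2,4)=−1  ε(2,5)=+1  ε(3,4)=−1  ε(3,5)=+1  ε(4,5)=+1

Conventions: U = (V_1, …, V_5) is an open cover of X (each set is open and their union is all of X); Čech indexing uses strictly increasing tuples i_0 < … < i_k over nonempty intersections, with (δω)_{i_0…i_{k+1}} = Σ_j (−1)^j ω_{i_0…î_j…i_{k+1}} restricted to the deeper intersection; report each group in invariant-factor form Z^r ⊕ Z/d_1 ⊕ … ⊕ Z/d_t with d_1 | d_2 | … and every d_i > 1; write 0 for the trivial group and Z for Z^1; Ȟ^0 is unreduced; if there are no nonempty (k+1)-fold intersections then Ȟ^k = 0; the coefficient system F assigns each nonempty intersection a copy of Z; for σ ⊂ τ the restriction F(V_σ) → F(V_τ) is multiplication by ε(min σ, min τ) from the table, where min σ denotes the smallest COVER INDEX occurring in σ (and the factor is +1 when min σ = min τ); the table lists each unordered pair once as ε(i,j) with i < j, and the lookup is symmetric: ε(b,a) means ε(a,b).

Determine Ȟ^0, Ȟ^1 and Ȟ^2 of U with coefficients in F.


Ȟ^0 ≅ Z, Ȟ^1 ≅ Z, Ȟ^2 ≅ 0

nerve of the cover:
  V12={t14} V15={t5,t6} V23={t12,t17} V34={t1,t10,t18} V45={t7,t16}
C dims 5,5; δ0: rk 4, SNF 1^4
Ȟ^0 = (5 − 4) − 0 = 1, so Ȟ^0 ≅ Z
Ȟ^1 = (5 − 0) − 4 = 1, so Ȟ^1 ≅ Z
Ȟ^2 = (0 − 0) − 0 = 0, so Ȟ^2 ≅ 0


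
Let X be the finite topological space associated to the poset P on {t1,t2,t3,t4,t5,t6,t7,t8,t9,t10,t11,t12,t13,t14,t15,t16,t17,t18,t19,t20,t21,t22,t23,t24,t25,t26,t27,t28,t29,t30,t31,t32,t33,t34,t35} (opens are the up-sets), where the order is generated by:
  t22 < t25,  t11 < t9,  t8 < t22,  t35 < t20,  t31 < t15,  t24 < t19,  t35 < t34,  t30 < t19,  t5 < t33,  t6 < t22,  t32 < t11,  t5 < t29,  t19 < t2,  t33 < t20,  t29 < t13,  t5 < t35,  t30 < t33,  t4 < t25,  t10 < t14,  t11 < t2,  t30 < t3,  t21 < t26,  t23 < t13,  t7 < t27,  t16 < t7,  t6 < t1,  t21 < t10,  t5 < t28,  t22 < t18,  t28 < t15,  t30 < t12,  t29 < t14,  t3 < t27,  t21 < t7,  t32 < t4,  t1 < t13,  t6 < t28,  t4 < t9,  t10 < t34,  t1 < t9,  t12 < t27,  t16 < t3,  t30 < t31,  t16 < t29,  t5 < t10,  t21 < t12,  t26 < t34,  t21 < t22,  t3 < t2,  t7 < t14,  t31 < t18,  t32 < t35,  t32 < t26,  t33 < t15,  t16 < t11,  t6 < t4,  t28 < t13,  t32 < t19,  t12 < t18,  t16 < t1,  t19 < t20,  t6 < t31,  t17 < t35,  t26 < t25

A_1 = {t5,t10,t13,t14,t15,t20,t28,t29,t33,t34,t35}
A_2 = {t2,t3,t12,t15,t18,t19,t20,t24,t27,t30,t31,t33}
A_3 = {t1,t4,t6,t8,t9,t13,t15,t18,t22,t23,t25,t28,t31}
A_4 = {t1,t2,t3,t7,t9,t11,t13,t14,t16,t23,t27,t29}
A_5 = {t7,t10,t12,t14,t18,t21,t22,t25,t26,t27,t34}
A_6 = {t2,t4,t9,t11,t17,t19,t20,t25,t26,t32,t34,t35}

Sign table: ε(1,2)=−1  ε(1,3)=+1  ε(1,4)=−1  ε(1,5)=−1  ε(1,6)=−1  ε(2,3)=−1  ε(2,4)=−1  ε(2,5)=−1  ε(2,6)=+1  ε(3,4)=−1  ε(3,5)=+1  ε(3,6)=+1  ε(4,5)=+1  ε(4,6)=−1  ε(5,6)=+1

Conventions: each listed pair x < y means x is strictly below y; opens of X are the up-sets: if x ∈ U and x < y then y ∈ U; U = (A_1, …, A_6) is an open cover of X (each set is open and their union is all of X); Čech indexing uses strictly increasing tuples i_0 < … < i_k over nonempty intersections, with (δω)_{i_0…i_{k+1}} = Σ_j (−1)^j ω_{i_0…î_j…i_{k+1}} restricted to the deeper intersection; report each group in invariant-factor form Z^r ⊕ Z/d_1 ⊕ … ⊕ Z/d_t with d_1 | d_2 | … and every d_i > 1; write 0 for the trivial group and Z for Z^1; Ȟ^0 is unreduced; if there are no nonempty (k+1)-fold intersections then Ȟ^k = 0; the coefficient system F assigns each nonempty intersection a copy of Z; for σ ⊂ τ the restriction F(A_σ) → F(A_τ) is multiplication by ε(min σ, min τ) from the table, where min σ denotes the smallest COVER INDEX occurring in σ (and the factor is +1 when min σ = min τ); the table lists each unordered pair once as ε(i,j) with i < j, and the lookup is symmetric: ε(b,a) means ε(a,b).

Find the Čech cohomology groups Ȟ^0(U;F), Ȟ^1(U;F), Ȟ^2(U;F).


Ȟ^0 = 0; Ȟ^1 = Z/2; Ȟ^2 = Z

nerve simplices:
  A12={t15,t20,t33} A13={t13,t15,t28} A14={t13,t14,t29} A15={t10,t14,t34} A16={t20,t34,t35} A23={t15,t18,t31} A24={t2,t3,t27} A25={t12,t18,t27} A26={t2,t19,t20} A34={t1,t9,t13,t23} A35={t18,t22,t25} A36={t4,t9,t25} A45={t7,t14,t27} A46={t2,t9,t11} A56={t25,t26,t34}
  A123={t15} A126={t20} A134={t13} A145={t14} A156={t34} A235={t18} A245={t27} A246={t2} A346={t9} A356={t25}
C dims 6,15,10; δ0: rk 6, SNF 1^5·2; δ1: rk 9, SNF 1^9
degree 0: 6−6−0 = 0 → Ȟ^0 ≅ 0
degree 1: 15−9−6 = 0 plus torsion [2] → Ȟ^1 ≅ Z/2
degree 2: 10−0−9 = 1 → Ȟ^2 ≅ Z


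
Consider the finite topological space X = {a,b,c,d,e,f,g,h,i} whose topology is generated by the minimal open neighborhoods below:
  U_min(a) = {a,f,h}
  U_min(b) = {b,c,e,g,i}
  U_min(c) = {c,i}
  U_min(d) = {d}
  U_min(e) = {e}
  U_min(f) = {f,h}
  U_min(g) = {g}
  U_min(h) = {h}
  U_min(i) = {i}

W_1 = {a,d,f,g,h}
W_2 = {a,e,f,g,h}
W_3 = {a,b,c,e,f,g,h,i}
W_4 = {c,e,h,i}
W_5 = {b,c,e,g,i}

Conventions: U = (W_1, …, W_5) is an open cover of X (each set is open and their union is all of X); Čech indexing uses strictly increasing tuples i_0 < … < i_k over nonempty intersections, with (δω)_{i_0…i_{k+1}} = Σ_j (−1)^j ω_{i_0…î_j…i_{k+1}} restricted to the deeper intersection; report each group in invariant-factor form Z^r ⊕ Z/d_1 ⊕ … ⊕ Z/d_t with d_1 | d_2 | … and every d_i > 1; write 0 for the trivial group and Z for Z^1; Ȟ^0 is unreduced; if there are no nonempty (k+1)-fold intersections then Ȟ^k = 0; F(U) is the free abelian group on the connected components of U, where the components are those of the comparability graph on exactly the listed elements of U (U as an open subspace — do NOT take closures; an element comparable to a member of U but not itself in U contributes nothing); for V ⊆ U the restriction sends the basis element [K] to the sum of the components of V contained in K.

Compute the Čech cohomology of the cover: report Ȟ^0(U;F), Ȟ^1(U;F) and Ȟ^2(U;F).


Ȟ^0(U;F) ≅ Z^3,  Ȟ^1(U;F) ≅ 0,  Ȟ^2(U;F) ≅ 0

nerve of the cover:
  W12={a,f,g,h} W13={a,f,g,h} W14={h} W15={g} W23={a,e,f,g,h} W24={e,h} W25={e,g} W34={c,e,h,i} W35={b,c,e,g,i} W45={c,e,i}
  W123={a,f,g,h} W124={h} W125={g} W134={h} W135={g} W234={e,h} W235={e,g} W245={e} W345={c,e,i}
  W1234={h} W1235={g} W2345={e}
components per intersection:
  W1: {a,f,h} {d} {g}
  W2: {a,f,h} {e} {g}
  W3: {a,f,h} {b,c,e,g,i}
  W4: {c,i} {e} {h}
  W5: {b,c,e,g,i}
  W12: {a,f,h} {g}
  W13: {a,f,h} {g}
  W14: {h}
  W15: {g}
  W23: {a,f,h} {e} {g}
  W24: {e} {h}
  W25: {e} {g}
  W34: {c,i} {e} {h}
  W35: {b,c,e,g,i}
  W45: {c,i} {e}
  W123: {a,f,h} {g}
  W124: {h}
  W125: {g}
  W134: {h}
  W135: {g}
  W234: {e} {h}
  W235: {e} {g}
  W245: {e}
  W345: {c,i} {e}
  W1234: {h}
  W1235: {g}
  W2345: {e}
C dims 12,19,13,3; δ0: rk 9, SNF 1^9; δ1: rk 10, SNF 1^10; δ2: rk 3, SNF 1^3
Ȟ^0 = (12 − 9) − 0 = 3, so Ȟ^0 ≅ Z^3
Ȟ^1 = (19 − 10) − 9 = 0, so Ȟ^1 ≅ 0
Ȟ^2 = (13 − 3) − 10 = 0, so Ȟ^2 ≅ 0


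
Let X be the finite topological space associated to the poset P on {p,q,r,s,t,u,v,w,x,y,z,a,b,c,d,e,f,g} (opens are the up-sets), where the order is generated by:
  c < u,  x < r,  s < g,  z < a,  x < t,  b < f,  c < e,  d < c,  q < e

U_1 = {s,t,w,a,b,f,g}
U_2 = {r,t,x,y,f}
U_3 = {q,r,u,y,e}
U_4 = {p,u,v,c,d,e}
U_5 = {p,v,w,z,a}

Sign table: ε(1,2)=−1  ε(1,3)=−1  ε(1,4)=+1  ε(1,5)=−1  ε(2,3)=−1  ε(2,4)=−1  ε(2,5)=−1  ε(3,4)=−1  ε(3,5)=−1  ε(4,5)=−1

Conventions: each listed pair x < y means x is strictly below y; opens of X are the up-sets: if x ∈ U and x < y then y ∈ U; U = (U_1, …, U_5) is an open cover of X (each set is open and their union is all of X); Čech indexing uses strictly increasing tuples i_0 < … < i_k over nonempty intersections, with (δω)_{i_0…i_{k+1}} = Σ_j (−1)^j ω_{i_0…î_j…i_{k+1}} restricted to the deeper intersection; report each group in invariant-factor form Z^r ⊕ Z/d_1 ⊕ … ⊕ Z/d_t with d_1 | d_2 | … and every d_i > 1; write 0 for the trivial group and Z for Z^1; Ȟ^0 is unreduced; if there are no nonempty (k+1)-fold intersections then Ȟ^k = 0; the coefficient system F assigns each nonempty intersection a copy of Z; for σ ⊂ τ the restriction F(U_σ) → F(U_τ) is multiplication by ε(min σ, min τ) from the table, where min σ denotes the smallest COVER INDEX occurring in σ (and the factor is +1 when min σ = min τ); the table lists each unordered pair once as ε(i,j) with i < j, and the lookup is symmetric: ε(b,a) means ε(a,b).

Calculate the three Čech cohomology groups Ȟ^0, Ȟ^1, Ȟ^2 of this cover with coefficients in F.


Ȟ^0 = 0; Ȟ^1 = Z/2; Ȟ^2 = 0

nonempty intersections:
  U12={t,f} U15={w,a} U23={r,y} U34={u,e} U45={p,v}
C dims 5,5; δ0: rk 5, SNF 1^4·2
Ȟ^0: (5−5)−0=0 ⇒ 0
Ȟ^1: (5−0)−5=0 plus torsion [2] ⇒ Z/2
Ȟ^2: (0−0)−0=0 ⇒ 0


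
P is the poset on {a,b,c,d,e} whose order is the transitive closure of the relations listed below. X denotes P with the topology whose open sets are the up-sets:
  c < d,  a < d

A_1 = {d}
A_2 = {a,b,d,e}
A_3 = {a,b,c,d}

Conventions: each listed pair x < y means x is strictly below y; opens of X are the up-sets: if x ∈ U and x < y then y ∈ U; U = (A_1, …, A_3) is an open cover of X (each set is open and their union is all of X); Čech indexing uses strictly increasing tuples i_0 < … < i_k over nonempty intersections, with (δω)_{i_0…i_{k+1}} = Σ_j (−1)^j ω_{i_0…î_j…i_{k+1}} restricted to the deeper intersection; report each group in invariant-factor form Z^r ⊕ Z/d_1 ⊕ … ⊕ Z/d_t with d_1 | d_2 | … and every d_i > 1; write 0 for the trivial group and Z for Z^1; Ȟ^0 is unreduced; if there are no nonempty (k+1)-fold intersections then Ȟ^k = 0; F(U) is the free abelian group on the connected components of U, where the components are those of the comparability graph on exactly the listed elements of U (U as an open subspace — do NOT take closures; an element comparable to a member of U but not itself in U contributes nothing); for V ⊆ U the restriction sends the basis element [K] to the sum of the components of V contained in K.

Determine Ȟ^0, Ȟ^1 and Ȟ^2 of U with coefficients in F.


Ȟ^0 ≅ Z^3, Ȟ^1 ≅ 0, Ȟ^2 ≅ 0

nonempty intersections:
  A12={d} A13={d} A23={a,b,d}
  A123={d}
components per intersection:
  A1: {d}
  A2: {a,d} {b} {e}
  A3: {a,c,d} {b}
  A12: {d}
  A13: {d}
  A23: {a,d} {b}
  A123: {d}
C dims 6,4,1; δ0: rk 3, SNF 1^3; δ1: rk 1, SNF 1^1
Ȟ^0: (6−3)−0=3 ⇒ Z^3
Ȟ^1: (4−1)−3=0 ⇒ 0
Ȟ^2: (1−0)−1=0 ⇒ 0
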